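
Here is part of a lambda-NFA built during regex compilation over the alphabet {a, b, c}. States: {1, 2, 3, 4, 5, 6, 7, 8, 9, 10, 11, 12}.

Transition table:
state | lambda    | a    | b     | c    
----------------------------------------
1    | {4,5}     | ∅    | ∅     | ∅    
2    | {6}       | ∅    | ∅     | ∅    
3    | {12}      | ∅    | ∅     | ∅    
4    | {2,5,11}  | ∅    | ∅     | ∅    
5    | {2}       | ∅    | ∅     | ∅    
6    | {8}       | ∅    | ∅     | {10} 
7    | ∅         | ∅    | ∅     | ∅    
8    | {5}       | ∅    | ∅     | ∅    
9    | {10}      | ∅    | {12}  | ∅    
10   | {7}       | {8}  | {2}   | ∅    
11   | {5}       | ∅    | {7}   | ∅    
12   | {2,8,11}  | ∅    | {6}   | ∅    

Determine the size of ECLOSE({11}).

Start with {11}.
From 11 via lambda: add 5.
From 5 via lambda: add 2.
From 2 via lambda: add 6.
From 6 via lambda: add 8.
lambda-closure = {2, 5, 6, 8, 11}, which has 5 states.

5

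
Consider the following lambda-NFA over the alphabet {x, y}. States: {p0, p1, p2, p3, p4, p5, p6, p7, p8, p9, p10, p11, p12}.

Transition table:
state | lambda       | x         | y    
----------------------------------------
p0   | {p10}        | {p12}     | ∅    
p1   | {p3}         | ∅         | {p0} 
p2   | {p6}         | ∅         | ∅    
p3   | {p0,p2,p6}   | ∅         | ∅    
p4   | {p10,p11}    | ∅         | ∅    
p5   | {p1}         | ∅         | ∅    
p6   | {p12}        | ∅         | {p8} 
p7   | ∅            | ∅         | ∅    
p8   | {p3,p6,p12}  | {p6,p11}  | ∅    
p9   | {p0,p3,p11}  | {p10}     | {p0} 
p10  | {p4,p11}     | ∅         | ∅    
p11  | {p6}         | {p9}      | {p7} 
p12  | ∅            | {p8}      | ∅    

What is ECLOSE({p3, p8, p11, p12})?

{p0, p2, p3, p4, p6, p8, p10, p11, p12}

Start with {p3, p8, p11, p12}.
From p3 via lambda: add p0, p2, p6.
From p0 via lambda: add p10.
From p10 via lambda: add p4.
No new states can be added; the closed set is {p0, p2, p3, p4, p6, p8, p10, p11, p12}.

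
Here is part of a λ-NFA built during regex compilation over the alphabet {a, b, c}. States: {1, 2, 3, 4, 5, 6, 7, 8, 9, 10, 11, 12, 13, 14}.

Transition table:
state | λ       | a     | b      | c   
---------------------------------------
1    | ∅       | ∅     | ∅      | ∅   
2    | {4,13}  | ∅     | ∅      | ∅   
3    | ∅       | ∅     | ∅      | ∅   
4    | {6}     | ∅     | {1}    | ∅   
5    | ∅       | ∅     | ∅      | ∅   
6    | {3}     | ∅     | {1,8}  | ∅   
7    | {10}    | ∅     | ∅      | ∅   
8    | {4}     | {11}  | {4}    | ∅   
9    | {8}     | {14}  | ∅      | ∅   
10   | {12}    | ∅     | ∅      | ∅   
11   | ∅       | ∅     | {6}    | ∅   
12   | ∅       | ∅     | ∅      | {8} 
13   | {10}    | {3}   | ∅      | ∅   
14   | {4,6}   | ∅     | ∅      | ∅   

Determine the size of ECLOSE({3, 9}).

5

Start with {3, 9}.
From 9 via λ: add 8.
From 8 via λ: add 4.
From 4 via λ: add 6.
λ-closure = {3, 4, 6, 8, 9}, which has 5 states.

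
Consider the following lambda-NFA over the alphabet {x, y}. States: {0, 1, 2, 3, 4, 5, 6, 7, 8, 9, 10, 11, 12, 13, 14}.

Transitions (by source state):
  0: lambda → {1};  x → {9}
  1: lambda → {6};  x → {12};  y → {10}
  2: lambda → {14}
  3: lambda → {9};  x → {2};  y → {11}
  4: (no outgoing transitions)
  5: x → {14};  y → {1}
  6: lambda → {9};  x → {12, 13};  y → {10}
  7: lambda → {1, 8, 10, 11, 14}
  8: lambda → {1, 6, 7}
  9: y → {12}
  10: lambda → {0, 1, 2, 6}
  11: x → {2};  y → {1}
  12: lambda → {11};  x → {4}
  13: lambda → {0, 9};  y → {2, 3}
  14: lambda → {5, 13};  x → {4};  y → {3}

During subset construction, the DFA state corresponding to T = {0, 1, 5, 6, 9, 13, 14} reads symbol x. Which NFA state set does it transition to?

{0, 1, 4, 5, 6, 9, 11, 12, 13, 14}

0 on x → {9}.
1 on x → {12}.
5 on x → {14}.
6 on x → {12, 13}.
14 on x → {4}.
No x-transition from 9, 13.
Union after reading x: {4, 9, 12, 13, 14}.
Now take the lambda-closure:
From 12 via lambda: add 11.
From 13 via lambda: add 0.
From 14 via lambda: add 5.
From 0 via lambda: add 1.
From 1 via lambda: add 6.
No new states can be added; the closed set is {0, 1, 4, 5, 6, 9, 11, 12, 13, 14}.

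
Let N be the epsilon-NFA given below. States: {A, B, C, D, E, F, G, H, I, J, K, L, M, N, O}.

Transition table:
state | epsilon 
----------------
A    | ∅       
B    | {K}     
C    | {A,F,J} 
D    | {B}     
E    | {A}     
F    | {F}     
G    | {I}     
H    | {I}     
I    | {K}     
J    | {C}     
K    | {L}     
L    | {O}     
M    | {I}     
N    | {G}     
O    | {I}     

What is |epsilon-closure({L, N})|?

6

Start with {L, N}.
From L via epsilon: add O.
From N via epsilon: add G.
From G via epsilon: add I.
From I via epsilon: add K.
epsilon-closure = {G, I, K, L, N, O}, which has 6 states.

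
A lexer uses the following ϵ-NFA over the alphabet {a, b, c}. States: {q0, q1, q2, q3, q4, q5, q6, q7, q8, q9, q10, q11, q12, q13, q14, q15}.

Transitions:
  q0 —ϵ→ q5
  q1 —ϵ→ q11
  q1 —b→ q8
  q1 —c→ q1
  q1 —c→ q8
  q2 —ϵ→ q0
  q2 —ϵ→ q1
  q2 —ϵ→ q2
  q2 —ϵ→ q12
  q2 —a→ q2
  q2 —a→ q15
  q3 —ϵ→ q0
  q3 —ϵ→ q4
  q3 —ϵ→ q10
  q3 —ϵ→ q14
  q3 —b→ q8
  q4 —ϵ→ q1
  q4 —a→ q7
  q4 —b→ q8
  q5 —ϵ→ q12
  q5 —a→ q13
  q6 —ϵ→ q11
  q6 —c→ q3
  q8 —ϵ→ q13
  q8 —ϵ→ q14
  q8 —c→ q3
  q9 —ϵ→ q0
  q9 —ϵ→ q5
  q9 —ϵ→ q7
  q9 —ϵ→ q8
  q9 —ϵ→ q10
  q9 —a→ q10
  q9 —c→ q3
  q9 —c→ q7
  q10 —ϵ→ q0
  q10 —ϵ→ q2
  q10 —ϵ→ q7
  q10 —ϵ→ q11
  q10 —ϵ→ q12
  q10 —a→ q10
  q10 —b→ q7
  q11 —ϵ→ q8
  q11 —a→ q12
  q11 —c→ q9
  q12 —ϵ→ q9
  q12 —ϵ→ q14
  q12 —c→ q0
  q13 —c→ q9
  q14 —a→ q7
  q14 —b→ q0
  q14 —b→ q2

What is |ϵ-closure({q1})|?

5

Start with {q1}.
From q1 via ϵ: add q11.
From q11 via ϵ: add q8.
From q8 via ϵ: add q13, q14.
ϵ-closure = {q1, q8, q11, q13, q14}, which has 5 states.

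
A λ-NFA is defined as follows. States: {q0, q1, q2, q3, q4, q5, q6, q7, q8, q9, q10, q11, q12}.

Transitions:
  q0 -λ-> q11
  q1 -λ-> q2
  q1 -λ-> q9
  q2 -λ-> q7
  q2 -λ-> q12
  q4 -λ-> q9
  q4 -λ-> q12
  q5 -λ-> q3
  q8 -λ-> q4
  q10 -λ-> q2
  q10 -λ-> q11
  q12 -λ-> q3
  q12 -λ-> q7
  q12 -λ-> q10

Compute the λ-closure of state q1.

{q1, q2, q3, q7, q9, q10, q11, q12}

Start with {q1}.
From q1 via λ: add q2, q9.
From q2 via λ: add q7, q12.
From q12 via λ: add q3, q10.
From q10 via λ: add q11.
No new states can be added; the closed set is {q1, q2, q3, q7, q9, q10, q11, q12}.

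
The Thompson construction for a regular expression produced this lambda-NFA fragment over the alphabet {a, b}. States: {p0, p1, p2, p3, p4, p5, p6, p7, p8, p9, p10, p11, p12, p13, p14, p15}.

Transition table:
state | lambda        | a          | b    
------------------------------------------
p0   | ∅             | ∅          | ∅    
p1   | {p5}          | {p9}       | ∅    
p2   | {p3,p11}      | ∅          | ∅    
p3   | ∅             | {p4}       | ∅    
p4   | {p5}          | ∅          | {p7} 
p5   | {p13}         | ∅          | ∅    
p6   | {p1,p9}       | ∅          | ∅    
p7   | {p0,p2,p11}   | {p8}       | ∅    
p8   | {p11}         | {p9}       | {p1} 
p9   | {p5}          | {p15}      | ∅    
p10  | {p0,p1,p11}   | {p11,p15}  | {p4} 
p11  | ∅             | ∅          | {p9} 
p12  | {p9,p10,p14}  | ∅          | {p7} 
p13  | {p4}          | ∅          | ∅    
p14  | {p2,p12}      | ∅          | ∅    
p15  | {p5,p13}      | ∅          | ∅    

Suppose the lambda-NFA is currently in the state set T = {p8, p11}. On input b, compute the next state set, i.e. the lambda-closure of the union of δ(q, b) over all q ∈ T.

p8 on b → {p1}.
p11 on b → {p9}.
Union after reading b: {p1, p9}.
Now take the lambda-closure:
From p1 via lambda: add p5.
From p5 via lambda: add p13.
From p13 via lambda: add p4.
No new states can be added; the closed set is {p1, p4, p5, p9, p13}.

{p1, p4, p5, p9, p13}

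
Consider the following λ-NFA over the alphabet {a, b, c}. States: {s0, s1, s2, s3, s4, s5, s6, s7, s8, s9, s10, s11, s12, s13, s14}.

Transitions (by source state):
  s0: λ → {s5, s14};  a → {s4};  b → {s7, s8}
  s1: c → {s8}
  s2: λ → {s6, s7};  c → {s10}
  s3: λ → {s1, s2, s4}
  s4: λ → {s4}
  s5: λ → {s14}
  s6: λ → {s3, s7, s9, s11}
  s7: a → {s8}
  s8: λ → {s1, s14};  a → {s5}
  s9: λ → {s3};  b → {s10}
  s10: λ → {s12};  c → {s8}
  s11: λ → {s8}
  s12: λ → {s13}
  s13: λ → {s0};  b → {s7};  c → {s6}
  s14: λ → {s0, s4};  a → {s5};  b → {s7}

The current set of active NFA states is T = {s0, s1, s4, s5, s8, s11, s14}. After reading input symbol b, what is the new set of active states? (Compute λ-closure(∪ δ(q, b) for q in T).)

s0 on b → {s7, s8}.
s14 on b → {s7}.
No b-transition from s1, s4, s5, s8, s11.
Union after reading b: {s7, s8}.
Now take the λ-closure:
From s8 via λ: add s1, s14.
From s14 via λ: add s0, s4.
From s0 via λ: add s5.
No new states can be added; the closed set is {s0, s1, s4, s5, s7, s8, s14}.

{s0, s1, s4, s5, s7, s8, s14}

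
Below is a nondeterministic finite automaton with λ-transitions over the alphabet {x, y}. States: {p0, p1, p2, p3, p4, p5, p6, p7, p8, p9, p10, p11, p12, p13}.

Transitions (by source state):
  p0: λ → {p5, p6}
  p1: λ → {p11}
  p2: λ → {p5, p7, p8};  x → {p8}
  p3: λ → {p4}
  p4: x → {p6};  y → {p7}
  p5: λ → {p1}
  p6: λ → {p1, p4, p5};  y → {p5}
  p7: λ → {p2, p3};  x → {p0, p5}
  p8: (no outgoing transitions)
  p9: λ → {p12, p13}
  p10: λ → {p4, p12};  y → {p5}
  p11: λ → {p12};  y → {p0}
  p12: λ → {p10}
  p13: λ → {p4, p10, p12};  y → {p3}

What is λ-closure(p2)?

Start with {p2}.
From p2 via λ: add p5, p7, p8.
From p5 via λ: add p1.
From p7 via λ: add p3.
From p1 via λ: add p11.
From p3 via λ: add p4.
From p11 via λ: add p12.
From p12 via λ: add p10.
No new states can be added; the closed set is {p1, p2, p3, p4, p5, p7, p8, p10, p11, p12}.

{p1, p2, p3, p4, p5, p7, p8, p10, p11, p12}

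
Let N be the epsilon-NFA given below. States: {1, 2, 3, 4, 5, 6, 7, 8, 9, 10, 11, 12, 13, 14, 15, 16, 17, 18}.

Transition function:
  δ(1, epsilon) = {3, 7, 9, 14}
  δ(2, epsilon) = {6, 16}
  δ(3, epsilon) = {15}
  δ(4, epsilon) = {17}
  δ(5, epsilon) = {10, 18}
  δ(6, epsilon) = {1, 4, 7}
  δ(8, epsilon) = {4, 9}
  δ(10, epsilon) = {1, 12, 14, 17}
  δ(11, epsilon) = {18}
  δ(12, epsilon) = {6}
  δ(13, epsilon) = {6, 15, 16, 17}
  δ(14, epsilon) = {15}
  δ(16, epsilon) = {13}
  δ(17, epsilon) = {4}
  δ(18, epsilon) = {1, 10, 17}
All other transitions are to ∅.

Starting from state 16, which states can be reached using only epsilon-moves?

Start with {16}.
From 16 via epsilon: add 13.
From 13 via epsilon: add 6, 15, 17.
From 6 via epsilon: add 1, 4, 7.
From 1 via epsilon: add 3, 9, 14.
No new states can be added; the closed set is {1, 3, 4, 6, 7, 9, 13, 14, 15, 16, 17}.

{1, 3, 4, 6, 7, 9, 13, 14, 15, 16, 17}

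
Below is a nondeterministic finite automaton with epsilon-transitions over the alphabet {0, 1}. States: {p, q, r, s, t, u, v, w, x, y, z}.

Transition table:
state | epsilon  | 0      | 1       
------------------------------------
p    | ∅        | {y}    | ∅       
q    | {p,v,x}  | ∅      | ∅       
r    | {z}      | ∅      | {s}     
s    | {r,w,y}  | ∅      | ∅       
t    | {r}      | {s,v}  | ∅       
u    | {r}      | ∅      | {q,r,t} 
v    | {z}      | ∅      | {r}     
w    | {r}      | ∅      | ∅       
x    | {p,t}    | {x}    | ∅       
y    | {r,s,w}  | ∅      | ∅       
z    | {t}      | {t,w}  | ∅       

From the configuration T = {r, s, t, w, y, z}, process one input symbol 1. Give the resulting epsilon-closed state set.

r on 1 → {s}.
No 1-transition from s, t, w, y, z.
Union after reading 1: {s}.
Now take the epsilon-closure:
From s via epsilon: add r, w, y.
From r via epsilon: add z.
From z via epsilon: add t.
No new states can be added; the closed set is {r, s, t, w, y, z}.

{r, s, t, w, y, z}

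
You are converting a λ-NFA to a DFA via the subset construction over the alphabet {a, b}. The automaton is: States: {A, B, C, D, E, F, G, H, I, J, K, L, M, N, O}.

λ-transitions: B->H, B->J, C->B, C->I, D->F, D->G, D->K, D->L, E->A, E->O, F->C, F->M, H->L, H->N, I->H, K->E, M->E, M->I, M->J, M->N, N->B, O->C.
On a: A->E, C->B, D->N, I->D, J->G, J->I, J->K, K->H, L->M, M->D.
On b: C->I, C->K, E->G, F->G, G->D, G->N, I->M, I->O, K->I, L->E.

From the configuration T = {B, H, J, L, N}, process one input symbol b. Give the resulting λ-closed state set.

L on b → {E}.
No b-transition from B, H, J, N.
Union after reading b: {E}.
Now take the λ-closure:
From E via λ: add A, O.
From O via λ: add C.
From C via λ: add B, I.
From B via λ: add H, J.
From H via λ: add L, N.
No new states can be added; the closed set is {A, B, C, E, H, I, J, L, N, O}.

{A, B, C, E, H, I, J, L, N, O}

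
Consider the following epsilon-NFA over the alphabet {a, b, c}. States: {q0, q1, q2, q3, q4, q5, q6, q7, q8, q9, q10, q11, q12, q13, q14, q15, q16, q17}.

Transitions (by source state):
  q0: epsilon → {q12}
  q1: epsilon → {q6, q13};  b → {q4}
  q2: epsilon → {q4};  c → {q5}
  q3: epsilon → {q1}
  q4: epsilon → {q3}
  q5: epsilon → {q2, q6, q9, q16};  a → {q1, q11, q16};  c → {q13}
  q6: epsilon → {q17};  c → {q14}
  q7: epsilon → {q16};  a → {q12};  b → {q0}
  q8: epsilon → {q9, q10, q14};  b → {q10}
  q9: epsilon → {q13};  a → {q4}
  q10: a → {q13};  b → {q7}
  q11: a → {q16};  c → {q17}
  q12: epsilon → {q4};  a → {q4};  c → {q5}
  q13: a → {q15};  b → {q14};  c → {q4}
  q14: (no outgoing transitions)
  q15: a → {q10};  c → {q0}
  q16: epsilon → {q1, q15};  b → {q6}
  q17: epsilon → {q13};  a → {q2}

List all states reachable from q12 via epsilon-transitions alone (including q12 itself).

{q1, q3, q4, q6, q12, q13, q17}

Start with {q12}.
From q12 via epsilon: add q4.
From q4 via epsilon: add q3.
From q3 via epsilon: add q1.
From q1 via epsilon: add q6, q13.
From q6 via epsilon: add q17.
No new states can be added; the closed set is {q1, q3, q4, q6, q12, q13, q17}.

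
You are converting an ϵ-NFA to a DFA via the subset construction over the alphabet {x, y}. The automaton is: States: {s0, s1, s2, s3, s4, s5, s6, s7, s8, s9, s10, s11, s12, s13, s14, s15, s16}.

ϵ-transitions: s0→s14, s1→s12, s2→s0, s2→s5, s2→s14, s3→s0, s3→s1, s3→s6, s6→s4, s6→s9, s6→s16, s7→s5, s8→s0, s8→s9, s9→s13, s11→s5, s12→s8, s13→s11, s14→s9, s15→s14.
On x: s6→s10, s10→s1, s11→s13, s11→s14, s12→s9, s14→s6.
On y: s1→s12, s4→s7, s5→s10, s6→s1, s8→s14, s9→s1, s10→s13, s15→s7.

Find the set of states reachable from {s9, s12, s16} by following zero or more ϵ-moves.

{s0, s5, s8, s9, s11, s12, s13, s14, s16}

Start with {s9, s12, s16}.
From s9 via ϵ: add s13.
From s12 via ϵ: add s8.
From s8 via ϵ: add s0.
From s13 via ϵ: add s11.
From s0 via ϵ: add s14.
From s11 via ϵ: add s5.
No new states can be added; the closed set is {s0, s5, s8, s9, s11, s12, s13, s14, s16}.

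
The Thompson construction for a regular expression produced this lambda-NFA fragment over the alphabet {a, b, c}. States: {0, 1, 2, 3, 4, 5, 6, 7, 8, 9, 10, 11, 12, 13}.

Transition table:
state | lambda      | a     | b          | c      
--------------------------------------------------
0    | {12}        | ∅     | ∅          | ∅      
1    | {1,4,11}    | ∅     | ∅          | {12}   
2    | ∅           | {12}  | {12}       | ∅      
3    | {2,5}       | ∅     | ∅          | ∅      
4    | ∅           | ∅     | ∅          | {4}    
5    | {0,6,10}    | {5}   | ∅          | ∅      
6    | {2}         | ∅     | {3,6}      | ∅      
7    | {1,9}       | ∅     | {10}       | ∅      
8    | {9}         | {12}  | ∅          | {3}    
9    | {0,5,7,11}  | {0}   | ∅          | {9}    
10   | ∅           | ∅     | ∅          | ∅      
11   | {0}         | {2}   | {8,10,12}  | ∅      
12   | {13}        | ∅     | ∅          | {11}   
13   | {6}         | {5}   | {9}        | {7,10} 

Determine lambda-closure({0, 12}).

{0, 2, 6, 12, 13}

Start with {0, 12}.
From 12 via lambda: add 13.
From 13 via lambda: add 6.
From 6 via lambda: add 2.
No new states can be added; the closed set is {0, 2, 6, 12, 13}.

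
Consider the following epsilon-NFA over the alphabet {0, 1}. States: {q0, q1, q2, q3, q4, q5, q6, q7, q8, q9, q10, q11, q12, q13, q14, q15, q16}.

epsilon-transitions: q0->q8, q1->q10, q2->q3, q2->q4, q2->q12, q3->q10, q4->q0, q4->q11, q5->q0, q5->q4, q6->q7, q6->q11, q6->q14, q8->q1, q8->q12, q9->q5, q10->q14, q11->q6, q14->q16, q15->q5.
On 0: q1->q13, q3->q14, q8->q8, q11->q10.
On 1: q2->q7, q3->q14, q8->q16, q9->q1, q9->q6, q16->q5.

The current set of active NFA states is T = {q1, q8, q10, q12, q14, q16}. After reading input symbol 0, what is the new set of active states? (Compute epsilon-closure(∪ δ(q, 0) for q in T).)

{q1, q8, q10, q12, q13, q14, q16}

q1 on 0 → {q13}.
q8 on 0 → {q8}.
No 0-transition from q10, q12, q14, q16.
Union after reading 0: {q8, q13}.
Now take the epsilon-closure:
From q8 via epsilon: add q1, q12.
From q1 via epsilon: add q10.
From q10 via epsilon: add q14.
From q14 via epsilon: add q16.
No new states can be added; the closed set is {q1, q8, q10, q12, q13, q14, q16}.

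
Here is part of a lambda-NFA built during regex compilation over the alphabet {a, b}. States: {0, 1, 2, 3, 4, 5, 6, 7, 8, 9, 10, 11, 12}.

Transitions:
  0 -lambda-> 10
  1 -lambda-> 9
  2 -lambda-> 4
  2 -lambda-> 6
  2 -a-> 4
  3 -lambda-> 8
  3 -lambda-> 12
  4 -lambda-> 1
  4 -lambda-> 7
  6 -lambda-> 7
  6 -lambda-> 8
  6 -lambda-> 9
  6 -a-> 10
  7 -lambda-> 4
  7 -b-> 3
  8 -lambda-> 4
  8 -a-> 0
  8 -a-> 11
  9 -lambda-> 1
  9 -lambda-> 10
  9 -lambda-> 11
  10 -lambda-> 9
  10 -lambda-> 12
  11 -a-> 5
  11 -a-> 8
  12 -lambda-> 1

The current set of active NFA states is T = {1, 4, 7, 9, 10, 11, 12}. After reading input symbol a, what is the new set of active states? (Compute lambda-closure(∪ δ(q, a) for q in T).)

11 on a → {5, 8}.
No a-transition from 1, 4, 7, 9, 10, 12.
Union after reading a: {5, 8}.
Now take the lambda-closure:
From 8 via lambda: add 4.
From 4 via lambda: add 1, 7.
From 1 via lambda: add 9.
From 9 via lambda: add 10, 11.
From 10 via lambda: add 12.
No new states can be added; the closed set is {1, 4, 5, 7, 8, 9, 10, 11, 12}.

{1, 4, 5, 7, 8, 9, 10, 11, 12}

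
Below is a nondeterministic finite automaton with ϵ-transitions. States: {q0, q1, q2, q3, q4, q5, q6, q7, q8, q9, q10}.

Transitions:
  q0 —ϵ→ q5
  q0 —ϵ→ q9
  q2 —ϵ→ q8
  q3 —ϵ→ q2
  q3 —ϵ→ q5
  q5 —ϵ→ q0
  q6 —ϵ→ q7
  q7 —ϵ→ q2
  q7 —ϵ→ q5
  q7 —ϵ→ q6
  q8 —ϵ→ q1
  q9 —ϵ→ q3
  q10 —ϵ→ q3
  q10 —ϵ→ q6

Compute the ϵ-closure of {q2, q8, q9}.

{q0, q1, q2, q3, q5, q8, q9}

Start with {q2, q8, q9}.
From q8 via ϵ: add q1.
From q9 via ϵ: add q3.
From q3 via ϵ: add q5.
From q5 via ϵ: add q0.
No new states can be added; the closed set is {q0, q1, q2, q3, q5, q8, q9}.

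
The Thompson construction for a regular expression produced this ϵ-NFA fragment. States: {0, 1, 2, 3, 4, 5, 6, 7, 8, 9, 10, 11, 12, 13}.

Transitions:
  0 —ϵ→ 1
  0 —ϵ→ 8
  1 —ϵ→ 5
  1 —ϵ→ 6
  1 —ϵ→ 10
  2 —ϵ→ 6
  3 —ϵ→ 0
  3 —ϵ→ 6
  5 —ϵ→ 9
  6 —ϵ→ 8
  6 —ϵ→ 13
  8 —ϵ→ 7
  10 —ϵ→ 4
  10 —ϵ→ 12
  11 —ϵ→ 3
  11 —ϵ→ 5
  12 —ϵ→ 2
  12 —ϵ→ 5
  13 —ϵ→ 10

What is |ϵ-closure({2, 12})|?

Start with {2, 12}.
From 2 via ϵ: add 6.
From 12 via ϵ: add 5.
From 5 via ϵ: add 9.
From 6 via ϵ: add 8, 13.
From 8 via ϵ: add 7.
From 13 via ϵ: add 10.
From 10 via ϵ: add 4.
ϵ-closure = {2, 4, 5, 6, 7, 8, 9, 10, 12, 13}, which has 10 states.

10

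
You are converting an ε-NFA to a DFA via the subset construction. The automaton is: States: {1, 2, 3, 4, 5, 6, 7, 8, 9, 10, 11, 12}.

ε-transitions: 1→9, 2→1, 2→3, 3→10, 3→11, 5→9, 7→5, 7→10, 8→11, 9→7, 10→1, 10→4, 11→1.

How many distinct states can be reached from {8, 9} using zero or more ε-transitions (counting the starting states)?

Start with {8, 9}.
From 8 via ε: add 11.
From 9 via ε: add 7.
From 7 via ε: add 5, 10.
From 11 via ε: add 1.
From 10 via ε: add 4.
ε-closure = {1, 4, 5, 7, 8, 9, 10, 11}, which has 8 states.

8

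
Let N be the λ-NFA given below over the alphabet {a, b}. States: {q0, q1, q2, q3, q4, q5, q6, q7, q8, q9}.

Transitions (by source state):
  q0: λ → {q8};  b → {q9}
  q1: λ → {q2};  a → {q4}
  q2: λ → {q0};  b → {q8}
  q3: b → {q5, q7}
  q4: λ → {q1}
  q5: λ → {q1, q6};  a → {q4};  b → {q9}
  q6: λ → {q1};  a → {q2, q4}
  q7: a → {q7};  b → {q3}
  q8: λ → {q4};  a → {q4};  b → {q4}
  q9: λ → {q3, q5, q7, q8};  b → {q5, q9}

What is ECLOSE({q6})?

Start with {q6}.
From q6 via λ: add q1.
From q1 via λ: add q2.
From q2 via λ: add q0.
From q0 via λ: add q8.
From q8 via λ: add q4.
No new states can be added; the closed set is {q0, q1, q2, q4, q6, q8}.

{q0, q1, q2, q4, q6, q8}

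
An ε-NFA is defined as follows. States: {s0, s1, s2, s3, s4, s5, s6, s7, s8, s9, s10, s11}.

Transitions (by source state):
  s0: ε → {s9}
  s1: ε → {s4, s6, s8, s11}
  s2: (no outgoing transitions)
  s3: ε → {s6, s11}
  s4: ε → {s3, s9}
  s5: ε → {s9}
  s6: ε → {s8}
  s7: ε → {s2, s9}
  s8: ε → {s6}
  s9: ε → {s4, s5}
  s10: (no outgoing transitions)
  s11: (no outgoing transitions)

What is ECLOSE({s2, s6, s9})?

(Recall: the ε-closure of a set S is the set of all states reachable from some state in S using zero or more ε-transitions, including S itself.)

Start with {s2, s6, s9}.
From s6 via ε: add s8.
From s9 via ε: add s4, s5.
From s4 via ε: add s3.
From s3 via ε: add s11.
No new states can be added; the closed set is {s2, s3, s4, s5, s6, s8, s9, s11}.

{s2, s3, s4, s5, s6, s8, s9, s11}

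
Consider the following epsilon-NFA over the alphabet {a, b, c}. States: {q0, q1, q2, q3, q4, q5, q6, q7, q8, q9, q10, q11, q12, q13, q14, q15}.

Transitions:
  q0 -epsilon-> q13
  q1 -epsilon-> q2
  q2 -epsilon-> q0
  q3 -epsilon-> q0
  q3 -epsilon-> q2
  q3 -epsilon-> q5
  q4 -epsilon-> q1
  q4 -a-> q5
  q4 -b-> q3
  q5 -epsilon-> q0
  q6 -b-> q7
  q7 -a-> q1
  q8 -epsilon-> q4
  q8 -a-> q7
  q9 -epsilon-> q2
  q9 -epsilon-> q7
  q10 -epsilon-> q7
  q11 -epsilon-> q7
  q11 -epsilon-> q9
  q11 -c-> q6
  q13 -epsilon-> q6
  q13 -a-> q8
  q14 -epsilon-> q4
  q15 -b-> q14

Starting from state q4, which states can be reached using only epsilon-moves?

Start with {q4}.
From q4 via epsilon: add q1.
From q1 via epsilon: add q2.
From q2 via epsilon: add q0.
From q0 via epsilon: add q13.
From q13 via epsilon: add q6.
No new states can be added; the closed set is {q0, q1, q2, q4, q6, q13}.

{q0, q1, q2, q4, q6, q13}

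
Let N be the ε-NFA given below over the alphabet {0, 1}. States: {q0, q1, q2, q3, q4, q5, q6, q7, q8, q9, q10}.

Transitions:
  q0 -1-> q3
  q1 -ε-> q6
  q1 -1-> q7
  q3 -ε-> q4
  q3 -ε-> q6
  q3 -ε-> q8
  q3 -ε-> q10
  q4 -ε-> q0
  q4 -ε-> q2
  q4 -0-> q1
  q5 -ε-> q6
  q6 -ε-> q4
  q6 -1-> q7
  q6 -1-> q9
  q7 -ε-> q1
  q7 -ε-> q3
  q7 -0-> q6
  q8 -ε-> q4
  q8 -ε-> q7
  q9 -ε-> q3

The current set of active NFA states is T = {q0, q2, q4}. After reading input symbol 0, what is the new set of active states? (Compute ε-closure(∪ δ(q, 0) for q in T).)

{q0, q1, q2, q4, q6}

q4 on 0 → {q1}.
No 0-transition from q0, q2.
Union after reading 0: {q1}.
Now take the ε-closure:
From q1 via ε: add q6.
From q6 via ε: add q4.
From q4 via ε: add q0, q2.
No new states can be added; the closed set is {q0, q1, q2, q4, q6}.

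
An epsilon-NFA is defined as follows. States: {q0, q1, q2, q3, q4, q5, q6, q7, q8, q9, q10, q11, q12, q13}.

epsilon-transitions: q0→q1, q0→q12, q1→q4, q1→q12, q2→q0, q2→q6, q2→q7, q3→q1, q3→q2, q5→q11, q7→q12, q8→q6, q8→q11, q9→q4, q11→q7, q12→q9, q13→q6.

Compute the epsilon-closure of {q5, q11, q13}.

{q4, q5, q6, q7, q9, q11, q12, q13}

Start with {q5, q11, q13}.
From q11 via epsilon: add q7.
From q13 via epsilon: add q6.
From q7 via epsilon: add q12.
From q12 via epsilon: add q9.
From q9 via epsilon: add q4.
No new states can be added; the closed set is {q4, q5, q6, q7, q9, q11, q12, q13}.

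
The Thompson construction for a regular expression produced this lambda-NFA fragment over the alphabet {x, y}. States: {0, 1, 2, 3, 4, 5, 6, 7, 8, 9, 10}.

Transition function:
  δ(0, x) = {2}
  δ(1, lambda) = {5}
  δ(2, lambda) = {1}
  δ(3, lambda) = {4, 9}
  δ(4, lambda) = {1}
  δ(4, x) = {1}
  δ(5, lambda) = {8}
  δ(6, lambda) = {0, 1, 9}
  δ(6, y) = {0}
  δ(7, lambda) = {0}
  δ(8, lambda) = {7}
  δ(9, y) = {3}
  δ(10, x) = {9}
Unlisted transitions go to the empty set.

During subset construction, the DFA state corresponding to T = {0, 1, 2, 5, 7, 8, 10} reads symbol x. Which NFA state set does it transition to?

{0, 1, 2, 5, 7, 8, 9}

0 on x → {2}.
10 on x → {9}.
No x-transition from 1, 2, 5, 7, 8.
Union after reading x: {2, 9}.
Now take the lambda-closure:
From 2 via lambda: add 1.
From 1 via lambda: add 5.
From 5 via lambda: add 8.
From 8 via lambda: add 7.
From 7 via lambda: add 0.
No new states can be added; the closed set is {0, 1, 2, 5, 7, 8, 9}.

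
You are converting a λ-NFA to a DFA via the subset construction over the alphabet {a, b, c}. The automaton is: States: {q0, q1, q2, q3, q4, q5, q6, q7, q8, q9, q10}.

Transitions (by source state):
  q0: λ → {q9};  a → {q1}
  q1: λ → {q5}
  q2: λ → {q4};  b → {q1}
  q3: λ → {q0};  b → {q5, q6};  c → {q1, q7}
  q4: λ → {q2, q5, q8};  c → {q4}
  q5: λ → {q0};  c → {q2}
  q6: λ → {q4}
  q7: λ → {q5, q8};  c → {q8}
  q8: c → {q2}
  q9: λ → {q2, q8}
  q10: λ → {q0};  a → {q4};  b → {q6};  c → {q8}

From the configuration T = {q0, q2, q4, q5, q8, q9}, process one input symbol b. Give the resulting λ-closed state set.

q2 on b → {q1}.
No b-transition from q0, q4, q5, q8, q9.
Union after reading b: {q1}.
Now take the λ-closure:
From q1 via λ: add q5.
From q5 via λ: add q0.
From q0 via λ: add q9.
From q9 via λ: add q2, q8.
From q2 via λ: add q4.
No new states can be added; the closed set is {q0, q1, q2, q4, q5, q8, q9}.

{q0, q1, q2, q4, q5, q8, q9}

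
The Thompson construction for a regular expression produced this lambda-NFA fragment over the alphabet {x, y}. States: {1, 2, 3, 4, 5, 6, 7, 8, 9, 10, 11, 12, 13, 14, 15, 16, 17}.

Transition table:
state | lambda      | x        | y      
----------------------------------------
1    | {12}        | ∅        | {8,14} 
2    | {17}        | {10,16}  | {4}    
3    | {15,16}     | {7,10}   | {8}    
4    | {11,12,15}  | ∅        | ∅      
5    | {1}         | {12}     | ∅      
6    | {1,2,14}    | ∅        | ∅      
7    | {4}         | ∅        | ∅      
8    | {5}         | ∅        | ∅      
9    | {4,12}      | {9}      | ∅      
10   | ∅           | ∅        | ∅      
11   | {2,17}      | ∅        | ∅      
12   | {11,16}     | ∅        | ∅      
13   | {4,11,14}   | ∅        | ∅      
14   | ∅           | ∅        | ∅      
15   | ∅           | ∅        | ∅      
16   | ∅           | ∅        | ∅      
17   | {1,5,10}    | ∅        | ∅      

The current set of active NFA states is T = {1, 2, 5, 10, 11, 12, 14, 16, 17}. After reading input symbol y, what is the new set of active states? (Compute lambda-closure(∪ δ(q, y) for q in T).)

1 on y → {8, 14}.
2 on y → {4}.
No y-transition from 5, 10, 11, 12, 14, 16, 17.
Union after reading y: {4, 8, 14}.
Now take the lambda-closure:
From 4 via lambda: add 11, 12, 15.
From 8 via lambda: add 5.
From 5 via lambda: add 1.
From 11 via lambda: add 2, 17.
From 12 via lambda: add 16.
From 17 via lambda: add 10.
No new states can be added; the closed set is {1, 2, 4, 5, 8, 10, 11, 12, 14, 15, 16, 17}.

{1, 2, 4, 5, 8, 10, 11, 12, 14, 15, 16, 17}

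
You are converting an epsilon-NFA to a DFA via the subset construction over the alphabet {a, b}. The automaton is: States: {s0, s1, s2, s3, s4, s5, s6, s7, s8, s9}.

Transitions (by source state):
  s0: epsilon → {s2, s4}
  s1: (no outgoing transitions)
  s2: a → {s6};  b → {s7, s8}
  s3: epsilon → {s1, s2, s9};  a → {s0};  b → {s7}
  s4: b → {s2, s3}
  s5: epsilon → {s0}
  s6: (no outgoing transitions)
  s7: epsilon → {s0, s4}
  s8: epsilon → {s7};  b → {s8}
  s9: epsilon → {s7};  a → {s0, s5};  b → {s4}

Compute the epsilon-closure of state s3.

{s0, s1, s2, s3, s4, s7, s9}

Start with {s3}.
From s3 via epsilon: add s1, s2, s9.
From s9 via epsilon: add s7.
From s7 via epsilon: add s0, s4.
No new states can be added; the closed set is {s0, s1, s2, s3, s4, s7, s9}.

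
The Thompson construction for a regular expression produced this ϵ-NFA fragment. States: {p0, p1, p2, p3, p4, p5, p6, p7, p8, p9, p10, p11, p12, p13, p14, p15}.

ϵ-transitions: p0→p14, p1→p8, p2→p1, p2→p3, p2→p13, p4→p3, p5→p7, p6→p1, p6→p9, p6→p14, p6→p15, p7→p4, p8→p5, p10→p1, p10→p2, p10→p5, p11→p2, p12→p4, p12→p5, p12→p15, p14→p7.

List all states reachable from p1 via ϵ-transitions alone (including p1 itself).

Start with {p1}.
From p1 via ϵ: add p8.
From p8 via ϵ: add p5.
From p5 via ϵ: add p7.
From p7 via ϵ: add p4.
From p4 via ϵ: add p3.
No new states can be added; the closed set is {p1, p3, p4, p5, p7, p8}.

{p1, p3, p4, p5, p7, p8}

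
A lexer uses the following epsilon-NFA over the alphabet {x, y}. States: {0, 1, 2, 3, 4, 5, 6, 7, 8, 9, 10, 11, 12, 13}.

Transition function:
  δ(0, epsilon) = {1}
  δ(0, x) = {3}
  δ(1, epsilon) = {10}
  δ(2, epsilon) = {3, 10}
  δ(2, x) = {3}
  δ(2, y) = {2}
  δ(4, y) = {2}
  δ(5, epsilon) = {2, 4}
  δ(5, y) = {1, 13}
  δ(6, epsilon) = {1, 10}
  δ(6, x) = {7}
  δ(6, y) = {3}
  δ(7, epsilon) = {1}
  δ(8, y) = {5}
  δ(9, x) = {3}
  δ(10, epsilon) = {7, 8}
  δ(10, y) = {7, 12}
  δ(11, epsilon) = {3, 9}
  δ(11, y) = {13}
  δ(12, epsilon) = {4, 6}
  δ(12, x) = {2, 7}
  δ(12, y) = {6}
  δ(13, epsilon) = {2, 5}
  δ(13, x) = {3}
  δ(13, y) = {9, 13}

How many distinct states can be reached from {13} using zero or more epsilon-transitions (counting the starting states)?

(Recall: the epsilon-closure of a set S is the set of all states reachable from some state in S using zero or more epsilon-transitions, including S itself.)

9

Start with {13}.
From 13 via epsilon: add 2, 5.
From 2 via epsilon: add 3, 10.
From 5 via epsilon: add 4.
From 10 via epsilon: add 7, 8.
From 7 via epsilon: add 1.
epsilon-closure = {1, 2, 3, 4, 5, 7, 8, 10, 13}, which has 9 states.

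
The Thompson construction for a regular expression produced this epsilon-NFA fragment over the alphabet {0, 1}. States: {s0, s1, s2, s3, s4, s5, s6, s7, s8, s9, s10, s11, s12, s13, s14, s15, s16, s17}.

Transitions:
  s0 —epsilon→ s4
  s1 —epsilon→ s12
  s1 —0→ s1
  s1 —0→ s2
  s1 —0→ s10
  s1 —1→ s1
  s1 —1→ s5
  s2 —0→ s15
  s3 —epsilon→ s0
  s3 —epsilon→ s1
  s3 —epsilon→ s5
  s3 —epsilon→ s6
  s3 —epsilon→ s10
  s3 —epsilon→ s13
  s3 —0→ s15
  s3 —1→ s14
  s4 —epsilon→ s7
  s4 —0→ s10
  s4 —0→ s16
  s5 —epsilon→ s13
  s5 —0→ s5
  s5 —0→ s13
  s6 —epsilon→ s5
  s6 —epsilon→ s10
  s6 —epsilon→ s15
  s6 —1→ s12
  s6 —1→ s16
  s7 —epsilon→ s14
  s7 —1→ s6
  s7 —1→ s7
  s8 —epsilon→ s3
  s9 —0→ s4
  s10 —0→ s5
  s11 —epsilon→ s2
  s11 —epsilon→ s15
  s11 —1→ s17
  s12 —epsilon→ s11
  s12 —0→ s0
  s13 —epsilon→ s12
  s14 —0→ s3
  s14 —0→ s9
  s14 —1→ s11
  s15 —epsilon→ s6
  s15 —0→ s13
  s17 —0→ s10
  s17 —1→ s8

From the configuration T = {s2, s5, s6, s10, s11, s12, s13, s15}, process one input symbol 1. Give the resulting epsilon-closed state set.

s6 on 1 → {s12, s16}.
s11 on 1 → {s17}.
No 1-transition from s2, s5, s10, s12, s13, s15.
Union after reading 1: {s12, s16, s17}.
Now take the epsilon-closure:
From s12 via epsilon: add s11.
From s11 via epsilon: add s2, s15.
From s15 via epsilon: add s6.
From s6 via epsilon: add s5, s10.
From s5 via epsilon: add s13.
No new states can be added; the closed set is {s2, s5, s6, s10, s11, s12, s13, s15, s16, s17}.

{s2, s5, s6, s10, s11, s12, s13, s15, s16, s17}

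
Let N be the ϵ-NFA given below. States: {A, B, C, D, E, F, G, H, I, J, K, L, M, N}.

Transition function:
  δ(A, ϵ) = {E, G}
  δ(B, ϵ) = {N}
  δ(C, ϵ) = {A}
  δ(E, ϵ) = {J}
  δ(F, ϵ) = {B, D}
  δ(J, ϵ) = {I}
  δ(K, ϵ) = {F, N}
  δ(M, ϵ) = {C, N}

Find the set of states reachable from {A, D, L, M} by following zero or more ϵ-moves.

{A, C, D, E, G, I, J, L, M, N}

Start with {A, D, L, M}.
From A via ϵ: add E, G.
From M via ϵ: add C, N.
From E via ϵ: add J.
From J via ϵ: add I.
No new states can be added; the closed set is {A, C, D, E, G, I, J, L, M, N}.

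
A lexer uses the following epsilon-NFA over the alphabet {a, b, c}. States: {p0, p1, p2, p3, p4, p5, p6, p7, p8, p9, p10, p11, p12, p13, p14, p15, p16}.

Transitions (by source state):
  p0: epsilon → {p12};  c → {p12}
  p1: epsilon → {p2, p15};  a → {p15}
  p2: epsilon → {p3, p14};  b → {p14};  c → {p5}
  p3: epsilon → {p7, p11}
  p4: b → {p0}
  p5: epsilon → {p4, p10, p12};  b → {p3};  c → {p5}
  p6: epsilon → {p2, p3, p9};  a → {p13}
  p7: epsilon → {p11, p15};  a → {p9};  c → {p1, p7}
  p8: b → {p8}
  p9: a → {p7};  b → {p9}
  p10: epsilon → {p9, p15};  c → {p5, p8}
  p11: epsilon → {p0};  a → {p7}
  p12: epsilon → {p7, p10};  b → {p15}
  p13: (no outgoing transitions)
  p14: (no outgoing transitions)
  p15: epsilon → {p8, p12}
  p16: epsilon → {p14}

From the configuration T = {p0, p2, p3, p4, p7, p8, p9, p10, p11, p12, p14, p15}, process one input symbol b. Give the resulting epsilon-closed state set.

p2 on b → {p14}.
p4 on b → {p0}.
p8 on b → {p8}.
p9 on b → {p9}.
p12 on b → {p15}.
No b-transition from p0, p3, p7, p10, p11, p14, p15.
Union after reading b: {p0, p8, p9, p14, p15}.
Now take the epsilon-closure:
From p0 via epsilon: add p12.
From p12 via epsilon: add p7, p10.
From p7 via epsilon: add p11.
No new states can be added; the closed set is {p0, p7, p8, p9, p10, p11, p12, p14, p15}.

{p0, p7, p8, p9, p10, p11, p12, p14, p15}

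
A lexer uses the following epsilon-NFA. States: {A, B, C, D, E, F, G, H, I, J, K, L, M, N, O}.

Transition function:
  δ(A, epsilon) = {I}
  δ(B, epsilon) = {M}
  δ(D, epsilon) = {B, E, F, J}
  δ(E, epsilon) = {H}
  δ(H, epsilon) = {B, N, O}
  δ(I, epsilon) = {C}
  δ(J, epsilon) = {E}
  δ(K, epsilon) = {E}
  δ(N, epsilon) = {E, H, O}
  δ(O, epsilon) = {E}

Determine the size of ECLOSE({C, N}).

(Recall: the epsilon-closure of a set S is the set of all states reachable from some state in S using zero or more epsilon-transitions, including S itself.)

Start with {C, N}.
From N via epsilon: add E, H, O.
From H via epsilon: add B.
From B via epsilon: add M.
epsilon-closure = {B, C, E, H, M, N, O}, which has 7 states.

7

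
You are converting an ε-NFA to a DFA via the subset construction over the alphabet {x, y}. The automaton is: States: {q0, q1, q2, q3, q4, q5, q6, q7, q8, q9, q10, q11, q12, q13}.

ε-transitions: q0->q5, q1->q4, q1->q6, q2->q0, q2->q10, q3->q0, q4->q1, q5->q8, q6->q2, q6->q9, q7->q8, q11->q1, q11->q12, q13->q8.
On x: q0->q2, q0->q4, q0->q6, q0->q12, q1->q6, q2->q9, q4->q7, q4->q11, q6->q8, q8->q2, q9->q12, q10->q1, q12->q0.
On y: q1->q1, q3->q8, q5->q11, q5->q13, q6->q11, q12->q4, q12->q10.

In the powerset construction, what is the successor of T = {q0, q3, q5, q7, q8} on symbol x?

q0 on x → {q2, q4, q6, q12}.
q8 on x → {q2}.
No x-transition from q3, q5, q7.
Union after reading x: {q2, q4, q6, q12}.
Now take the ε-closure:
From q2 via ε: add q0, q10.
From q4 via ε: add q1.
From q6 via ε: add q9.
From q0 via ε: add q5.
From q5 via ε: add q8.
No new states can be added; the closed set is {q0, q1, q2, q4, q5, q6, q8, q9, q10, q12}.

{q0, q1, q2, q4, q5, q6, q8, q9, q10, q12}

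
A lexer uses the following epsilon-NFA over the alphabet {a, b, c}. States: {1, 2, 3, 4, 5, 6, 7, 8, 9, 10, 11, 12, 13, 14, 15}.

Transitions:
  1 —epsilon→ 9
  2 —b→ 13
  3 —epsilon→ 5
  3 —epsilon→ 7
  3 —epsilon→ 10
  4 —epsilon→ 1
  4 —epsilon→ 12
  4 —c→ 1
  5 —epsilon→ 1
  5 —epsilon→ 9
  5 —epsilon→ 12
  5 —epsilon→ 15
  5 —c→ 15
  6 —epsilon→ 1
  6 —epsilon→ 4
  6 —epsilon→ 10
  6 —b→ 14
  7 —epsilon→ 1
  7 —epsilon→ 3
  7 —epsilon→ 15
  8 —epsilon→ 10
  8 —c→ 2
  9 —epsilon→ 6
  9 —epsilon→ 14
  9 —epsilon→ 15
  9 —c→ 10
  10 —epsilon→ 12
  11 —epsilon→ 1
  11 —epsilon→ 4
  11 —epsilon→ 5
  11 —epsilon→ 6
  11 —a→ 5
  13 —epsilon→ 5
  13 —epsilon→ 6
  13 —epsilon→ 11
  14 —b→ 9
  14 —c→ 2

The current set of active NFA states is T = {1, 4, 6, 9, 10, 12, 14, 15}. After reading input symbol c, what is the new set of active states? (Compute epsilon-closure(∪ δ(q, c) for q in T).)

{1, 2, 4, 6, 9, 10, 12, 14, 15}

4 on c → {1}.
9 on c → {10}.
14 on c → {2}.
No c-transition from 1, 6, 10, 12, 15.
Union after reading c: {1, 2, 10}.
Now take the epsilon-closure:
From 1 via epsilon: add 9.
From 10 via epsilon: add 12.
From 9 via epsilon: add 6, 14, 15.
From 6 via epsilon: add 4.
No new states can be added; the closed set is {1, 2, 4, 6, 9, 10, 12, 14, 15}.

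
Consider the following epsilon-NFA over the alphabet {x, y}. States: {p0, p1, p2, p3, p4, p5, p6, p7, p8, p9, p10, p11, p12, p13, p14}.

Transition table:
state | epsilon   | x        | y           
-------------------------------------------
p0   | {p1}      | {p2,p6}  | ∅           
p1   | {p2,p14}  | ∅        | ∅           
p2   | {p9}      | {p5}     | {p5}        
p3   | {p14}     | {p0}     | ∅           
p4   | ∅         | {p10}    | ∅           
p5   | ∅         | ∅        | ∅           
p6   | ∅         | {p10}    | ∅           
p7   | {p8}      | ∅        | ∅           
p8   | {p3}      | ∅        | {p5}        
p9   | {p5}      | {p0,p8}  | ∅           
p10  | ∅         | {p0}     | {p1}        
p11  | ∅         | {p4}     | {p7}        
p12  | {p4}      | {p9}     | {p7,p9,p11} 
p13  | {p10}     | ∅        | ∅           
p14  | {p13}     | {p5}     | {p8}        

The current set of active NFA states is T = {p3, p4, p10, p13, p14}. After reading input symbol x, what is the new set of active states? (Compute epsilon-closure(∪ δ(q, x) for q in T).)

p3 on x → {p0}.
p4 on x → {p10}.
p10 on x → {p0}.
p14 on x → {p5}.
No x-transition from p13.
Union after reading x: {p0, p5, p10}.
Now take the epsilon-closure:
From p0 via epsilon: add p1.
From p1 via epsilon: add p2, p14.
From p2 via epsilon: add p9.
From p14 via epsilon: add p13.
No new states can be added; the closed set is {p0, p1, p2, p5, p9, p10, p13, p14}.

{p0, p1, p2, p5, p9, p10, p13, p14}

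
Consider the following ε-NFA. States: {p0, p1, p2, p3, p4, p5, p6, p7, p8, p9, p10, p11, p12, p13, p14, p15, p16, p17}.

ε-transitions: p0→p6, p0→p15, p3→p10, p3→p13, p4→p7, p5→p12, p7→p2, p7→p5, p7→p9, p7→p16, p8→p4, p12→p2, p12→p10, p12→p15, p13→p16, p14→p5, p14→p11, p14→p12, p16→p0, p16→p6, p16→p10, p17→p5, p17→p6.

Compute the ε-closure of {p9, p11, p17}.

{p2, p5, p6, p9, p10, p11, p12, p15, p17}

Start with {p9, p11, p17}.
From p17 via ε: add p5, p6.
From p5 via ε: add p12.
From p12 via ε: add p2, p10, p15.
No new states can be added; the closed set is {p2, p5, p6, p9, p10, p11, p12, p15, p17}.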